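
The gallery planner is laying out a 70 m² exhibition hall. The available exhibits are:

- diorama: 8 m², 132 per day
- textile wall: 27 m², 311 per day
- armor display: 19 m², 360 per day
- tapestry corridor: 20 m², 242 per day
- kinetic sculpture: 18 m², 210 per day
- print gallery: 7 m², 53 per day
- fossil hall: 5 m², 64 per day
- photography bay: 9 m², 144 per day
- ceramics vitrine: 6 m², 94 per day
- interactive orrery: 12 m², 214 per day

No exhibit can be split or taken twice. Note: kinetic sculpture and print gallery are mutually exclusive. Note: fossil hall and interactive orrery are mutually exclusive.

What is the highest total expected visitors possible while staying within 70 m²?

1092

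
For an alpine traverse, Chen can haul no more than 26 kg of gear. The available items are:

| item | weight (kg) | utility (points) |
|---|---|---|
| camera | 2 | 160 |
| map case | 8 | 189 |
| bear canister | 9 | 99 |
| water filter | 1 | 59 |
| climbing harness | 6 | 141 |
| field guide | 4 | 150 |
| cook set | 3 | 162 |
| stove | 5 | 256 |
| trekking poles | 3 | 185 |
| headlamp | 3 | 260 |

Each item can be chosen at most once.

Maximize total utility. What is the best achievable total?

Ranking by ratio (utility/kg): headlamp 86.67, camera 80.00, trekking poles 61.67, water filter 59.00.
The ratio heuristic lands on camera + water filter + field guide + cook set + stove + trekking poles + headlamp (1232) but leaves 5 kg idle.
Replace water filter with climbing harness: the trade gains 82 net, giving 1314 at 26 kg.
Every other selection either busts 26 kg or fails to beat 1314.

1314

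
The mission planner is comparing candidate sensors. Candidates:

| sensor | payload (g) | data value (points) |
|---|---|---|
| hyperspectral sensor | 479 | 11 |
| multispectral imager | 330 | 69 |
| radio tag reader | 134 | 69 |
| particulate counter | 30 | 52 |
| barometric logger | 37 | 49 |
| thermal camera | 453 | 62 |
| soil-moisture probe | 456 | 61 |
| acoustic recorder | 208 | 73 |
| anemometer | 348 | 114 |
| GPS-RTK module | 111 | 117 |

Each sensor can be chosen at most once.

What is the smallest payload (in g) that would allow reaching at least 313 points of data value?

520

Minimise g subject to total data value ≥ 313.
radio tag reader + particulate counter + barometric logger + acoustic recorder + GPS-RTK module: 360 data value at 520 g.
Below 520 g the best achievable stays under 313.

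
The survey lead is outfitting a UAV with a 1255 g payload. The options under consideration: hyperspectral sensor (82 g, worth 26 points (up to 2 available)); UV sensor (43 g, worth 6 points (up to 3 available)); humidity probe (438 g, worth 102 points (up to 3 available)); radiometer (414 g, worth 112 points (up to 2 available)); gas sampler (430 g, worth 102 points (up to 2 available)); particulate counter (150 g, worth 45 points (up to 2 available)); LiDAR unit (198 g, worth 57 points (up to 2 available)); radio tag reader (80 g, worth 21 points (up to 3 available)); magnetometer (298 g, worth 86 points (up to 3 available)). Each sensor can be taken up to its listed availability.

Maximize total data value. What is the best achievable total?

Density check — hyperspectral sensor 0.32, particulate counter 0.30, magnetometer 0.29, LiDAR unit 0.29 are the best per g.
The ratio heuristic lands on 2×hyperspectral sensor + 2×particulate counter + 2×radio tag reader + 2×magnetometer (356) but leaves 35 g idle.
Dropping radio tag reader and magnetometer frees 378 g; slotting in 2×LiDAR unit (396 g) lifts the total to 363 at 1238 g.

363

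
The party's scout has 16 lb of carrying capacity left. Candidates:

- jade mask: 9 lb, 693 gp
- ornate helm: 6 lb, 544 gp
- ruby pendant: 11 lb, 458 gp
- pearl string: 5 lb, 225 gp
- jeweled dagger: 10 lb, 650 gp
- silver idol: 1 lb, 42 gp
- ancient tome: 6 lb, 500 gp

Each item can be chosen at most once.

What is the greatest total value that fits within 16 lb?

Filling by ratio: ornate helm + silver idol + ancient tome for 1086, with 3 lb left unused.
Dropping ancient tome frees 6 lb; slotting in jade mask (9 lb) lifts the total to 1279 at 16 lb.

1279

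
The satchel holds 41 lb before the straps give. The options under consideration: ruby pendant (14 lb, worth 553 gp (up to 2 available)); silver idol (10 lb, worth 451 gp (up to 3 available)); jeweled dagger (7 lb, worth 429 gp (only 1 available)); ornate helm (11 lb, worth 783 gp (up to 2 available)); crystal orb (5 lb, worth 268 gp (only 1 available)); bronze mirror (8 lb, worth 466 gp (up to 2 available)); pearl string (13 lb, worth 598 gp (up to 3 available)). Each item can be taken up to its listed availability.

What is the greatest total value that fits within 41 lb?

Density check — ornate helm 71.18, jeweled dagger 61.29, bronze mirror 58.25, crystal orb 53.60 are the best per lb.
Taking the top-ratio items first gives jeweled dagger + 2×ornate helm + bronze mirror for 2461 (37 lb).
The 7 lb tied up in jeweled dagger is better spent on bronze mirror — total rises to 2498 (38 lb).
Every other selection either busts 41 lb or exceeds an availability limit or fails to beat 2498.

2498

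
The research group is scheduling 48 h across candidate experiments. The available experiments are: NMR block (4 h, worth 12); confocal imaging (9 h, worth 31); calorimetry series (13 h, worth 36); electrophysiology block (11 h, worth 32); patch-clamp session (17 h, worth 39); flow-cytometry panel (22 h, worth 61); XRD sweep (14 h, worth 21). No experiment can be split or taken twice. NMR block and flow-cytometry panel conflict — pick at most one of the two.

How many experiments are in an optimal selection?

3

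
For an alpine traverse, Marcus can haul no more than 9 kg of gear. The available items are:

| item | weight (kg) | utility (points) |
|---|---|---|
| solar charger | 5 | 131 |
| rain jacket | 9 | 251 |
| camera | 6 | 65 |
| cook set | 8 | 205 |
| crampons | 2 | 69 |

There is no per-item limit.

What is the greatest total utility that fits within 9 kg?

276

4×crampons uses 8 of the 9 kg and totals 276.
The spare 1 kg is too small for any remaining item, and no exchange beats 276.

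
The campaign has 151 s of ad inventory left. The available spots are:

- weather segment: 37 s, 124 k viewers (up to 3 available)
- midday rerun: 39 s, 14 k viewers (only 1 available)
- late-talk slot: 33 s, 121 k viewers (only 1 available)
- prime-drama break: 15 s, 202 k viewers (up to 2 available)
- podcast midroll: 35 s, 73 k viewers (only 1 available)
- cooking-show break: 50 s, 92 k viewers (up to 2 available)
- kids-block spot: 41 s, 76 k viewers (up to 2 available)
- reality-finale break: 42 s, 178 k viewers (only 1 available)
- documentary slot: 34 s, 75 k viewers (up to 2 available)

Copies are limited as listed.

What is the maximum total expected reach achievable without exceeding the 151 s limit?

Density check — prime-drama break 13.47, reality-finale break 4.24, late-talk slot 3.67 are the best per s.
Filling by ratio: weather segment + late-talk slot + 2×prime-drama break + reality-finale break for 827, with 9 s left unused.
Replace late-talk slot with weather segment: the trade gains 3 net, giving 830 at 146 s.
The spare 5 s is too small for any remaining spot, and no exchange beats 830.

830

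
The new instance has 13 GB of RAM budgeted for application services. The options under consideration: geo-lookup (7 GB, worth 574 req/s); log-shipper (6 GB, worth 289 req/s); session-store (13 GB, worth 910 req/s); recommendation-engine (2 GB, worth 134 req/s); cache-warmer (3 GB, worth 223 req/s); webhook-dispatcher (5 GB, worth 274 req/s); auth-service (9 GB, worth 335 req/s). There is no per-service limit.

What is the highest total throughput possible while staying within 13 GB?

1020

Geo-lookup + 2×cache-warmer uses 13 of the 13 GB and totals 1020.
That's the maximum — no swap from here does better than 1020.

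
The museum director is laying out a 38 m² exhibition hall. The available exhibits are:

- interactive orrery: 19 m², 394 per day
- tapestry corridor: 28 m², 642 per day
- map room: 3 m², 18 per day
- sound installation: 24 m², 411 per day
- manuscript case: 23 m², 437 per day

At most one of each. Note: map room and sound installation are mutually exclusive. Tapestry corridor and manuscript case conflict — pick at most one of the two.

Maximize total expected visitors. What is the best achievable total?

660

Ranking by ratio (expected visitors/m²): tapestry corridor 22.93, interactive orrery 20.74, manuscript case 19.00.
Tapestry corridor + map room uses 31 of the 38 m² and totals 660.
The closest alternative, tapestry corridor, reaches only 642.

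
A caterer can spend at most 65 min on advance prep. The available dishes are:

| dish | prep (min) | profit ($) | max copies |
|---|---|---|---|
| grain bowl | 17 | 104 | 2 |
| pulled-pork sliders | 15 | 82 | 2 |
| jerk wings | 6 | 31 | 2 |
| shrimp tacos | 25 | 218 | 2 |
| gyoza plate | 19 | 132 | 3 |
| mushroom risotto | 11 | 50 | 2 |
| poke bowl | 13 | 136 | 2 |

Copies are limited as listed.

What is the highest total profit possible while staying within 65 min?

572

Ranking by ratio (profit/min): poke bowl 10.46, shrimp tacos 8.72, gyoza plate 6.95.
A density-first pass picks 2×jerk wings + shrimp tacos + 2×poke bowl — 552 at 63 min.
The 25 min tied up in 2×jerk wings and poke bowl is better spent on shrimp tacos — total rises to 572 (63 min).
Nothing else within 65 min beats 572.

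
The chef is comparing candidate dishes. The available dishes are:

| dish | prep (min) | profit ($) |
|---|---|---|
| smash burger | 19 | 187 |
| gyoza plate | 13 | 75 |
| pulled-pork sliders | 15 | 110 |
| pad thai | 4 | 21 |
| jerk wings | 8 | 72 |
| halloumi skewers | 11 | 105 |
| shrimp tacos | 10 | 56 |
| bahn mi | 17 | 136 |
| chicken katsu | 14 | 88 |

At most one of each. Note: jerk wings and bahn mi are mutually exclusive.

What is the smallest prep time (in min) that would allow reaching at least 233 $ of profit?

27

Minimise min subject to total profit ≥ 233.
smash burger + jerk wings reaches 259 using 27 min.
Any bundle with less than 27 min falls short of 233.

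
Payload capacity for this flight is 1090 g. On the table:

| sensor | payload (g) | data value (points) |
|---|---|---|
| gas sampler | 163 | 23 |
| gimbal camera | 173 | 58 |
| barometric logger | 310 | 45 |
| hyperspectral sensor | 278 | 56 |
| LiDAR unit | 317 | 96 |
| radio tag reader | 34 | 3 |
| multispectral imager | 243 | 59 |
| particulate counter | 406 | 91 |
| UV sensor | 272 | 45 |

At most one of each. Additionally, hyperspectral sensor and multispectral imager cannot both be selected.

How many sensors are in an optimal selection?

4

Best achievable data value is 268.
For example gas sampler + gimbal camera + LiDAR unit + particulate counter achieves it, using 1059 g.
Every optimal selection uses 4 sensors.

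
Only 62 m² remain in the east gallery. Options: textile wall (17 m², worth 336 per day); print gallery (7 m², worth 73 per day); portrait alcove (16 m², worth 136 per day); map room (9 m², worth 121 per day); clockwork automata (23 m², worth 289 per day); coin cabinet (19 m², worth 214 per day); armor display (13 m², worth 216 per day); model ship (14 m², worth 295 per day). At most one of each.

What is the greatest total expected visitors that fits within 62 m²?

1041

Density check — model ship 21.07, textile wall 19.76, armor display 16.62 are the best per m².
Taking textile wall + print gallery + map room + armor display + model ship: 60 m² used, 1041 in expected visitors.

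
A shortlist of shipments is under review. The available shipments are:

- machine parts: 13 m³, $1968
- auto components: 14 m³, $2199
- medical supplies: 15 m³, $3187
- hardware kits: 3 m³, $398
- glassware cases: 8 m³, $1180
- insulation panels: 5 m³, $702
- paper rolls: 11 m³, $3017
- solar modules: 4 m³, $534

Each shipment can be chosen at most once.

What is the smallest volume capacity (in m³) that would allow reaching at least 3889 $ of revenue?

18

Look for the lowest-volume combination reaching 3889.
hardware kits + paper rolls + solar modules: 3949 revenue at 18 m³.
Below 18 m³ the best achievable stays under 3889.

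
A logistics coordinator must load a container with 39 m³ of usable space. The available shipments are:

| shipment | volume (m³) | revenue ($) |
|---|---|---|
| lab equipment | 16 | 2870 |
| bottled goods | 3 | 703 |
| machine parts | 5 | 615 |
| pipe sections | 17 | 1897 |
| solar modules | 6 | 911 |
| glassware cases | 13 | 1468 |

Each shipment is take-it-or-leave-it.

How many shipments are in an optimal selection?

The maximum revenue within 39 m³ is 5952.
One optimal bundle: lab equipment + bottled goods + solar modules + glassware cases (38 m³).
All optima have 4 shipments.

4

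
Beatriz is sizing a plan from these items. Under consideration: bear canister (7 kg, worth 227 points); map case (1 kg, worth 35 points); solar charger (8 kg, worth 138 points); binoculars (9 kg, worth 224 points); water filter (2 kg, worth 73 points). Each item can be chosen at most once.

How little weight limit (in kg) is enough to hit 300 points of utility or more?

9

Minimise kg subject to total utility ≥ 300.
bear canister + water filter: 300 utility at 9 kg.
Any bundle with less than 9 kg falls short of 300.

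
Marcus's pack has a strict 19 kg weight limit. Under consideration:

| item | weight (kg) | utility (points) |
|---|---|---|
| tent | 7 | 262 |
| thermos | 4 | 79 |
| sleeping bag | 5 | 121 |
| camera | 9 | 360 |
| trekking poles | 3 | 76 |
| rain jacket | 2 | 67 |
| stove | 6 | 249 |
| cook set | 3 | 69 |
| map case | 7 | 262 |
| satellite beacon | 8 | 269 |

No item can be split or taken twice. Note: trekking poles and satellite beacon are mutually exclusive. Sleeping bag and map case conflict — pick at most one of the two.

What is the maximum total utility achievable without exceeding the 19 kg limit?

Taking the top-ratio items first gives camera + rain jacket + stove for 676 (17 kg).
Dropping rain jacket and stove frees 8 kg; slotting in tent + trekking poles (10 kg) lifts the total to 698 at 19 kg.
Camera + trekking poles + map case (19 kg) also reaches 698 — a tie, but nothing goes higher.

698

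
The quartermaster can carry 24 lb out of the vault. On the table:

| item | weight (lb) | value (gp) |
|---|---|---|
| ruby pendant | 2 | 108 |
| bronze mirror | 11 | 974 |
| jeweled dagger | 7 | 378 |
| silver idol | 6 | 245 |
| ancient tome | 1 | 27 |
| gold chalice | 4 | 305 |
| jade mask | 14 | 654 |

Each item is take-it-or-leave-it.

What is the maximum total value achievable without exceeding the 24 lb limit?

1765

Best packing: ruby pendant + bronze mirror + jeweled dagger + gold chalice — 24 lb, 1765 total.
That's the maximum — no swap from here does better than 1765.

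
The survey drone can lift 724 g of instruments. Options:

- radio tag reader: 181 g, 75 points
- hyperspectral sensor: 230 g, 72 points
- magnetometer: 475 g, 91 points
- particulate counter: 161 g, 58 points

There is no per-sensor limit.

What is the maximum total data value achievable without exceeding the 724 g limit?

300

Taking 4×radio tag reader: 724 g used, 300 in data value.
No other feasible combination exceeds 300.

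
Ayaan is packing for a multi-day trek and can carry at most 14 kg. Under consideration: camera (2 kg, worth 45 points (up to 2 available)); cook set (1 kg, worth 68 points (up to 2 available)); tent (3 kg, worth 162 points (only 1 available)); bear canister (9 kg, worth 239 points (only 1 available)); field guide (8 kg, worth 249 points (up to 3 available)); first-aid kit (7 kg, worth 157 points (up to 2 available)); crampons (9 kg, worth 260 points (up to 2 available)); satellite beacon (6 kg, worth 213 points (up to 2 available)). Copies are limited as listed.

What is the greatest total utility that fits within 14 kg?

562

The ratio heuristic lands on camera + 2×cook set + tent + satellite beacon (556) but leaves 1 kg idle.
Replace camera and tent with satellite beacon: the trade gains 6 net, giving 562 at 14 kg.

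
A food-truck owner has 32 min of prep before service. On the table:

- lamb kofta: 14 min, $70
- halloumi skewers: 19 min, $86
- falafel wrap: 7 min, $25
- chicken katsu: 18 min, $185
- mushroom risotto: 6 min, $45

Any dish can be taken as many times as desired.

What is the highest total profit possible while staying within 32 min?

Taking chicken katsu + 2×mushroom risotto: 30 min used, 275 in profit.
No other feasible combination exceeds 275.

275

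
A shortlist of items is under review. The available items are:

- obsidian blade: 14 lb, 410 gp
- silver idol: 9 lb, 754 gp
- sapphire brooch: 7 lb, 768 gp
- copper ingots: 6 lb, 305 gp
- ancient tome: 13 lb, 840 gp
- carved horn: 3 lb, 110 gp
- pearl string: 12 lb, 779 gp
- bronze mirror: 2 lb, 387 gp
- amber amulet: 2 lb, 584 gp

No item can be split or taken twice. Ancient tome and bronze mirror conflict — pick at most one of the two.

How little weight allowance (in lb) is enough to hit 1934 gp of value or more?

Minimise lb subject to total value ≥ 1934.
Taking sapphire brooch + copper ingots + bronze mirror + amber amulet gives 2044 (≥ 1934) for 17 lb.
Below 17 lb the best achievable stays under 1934.

17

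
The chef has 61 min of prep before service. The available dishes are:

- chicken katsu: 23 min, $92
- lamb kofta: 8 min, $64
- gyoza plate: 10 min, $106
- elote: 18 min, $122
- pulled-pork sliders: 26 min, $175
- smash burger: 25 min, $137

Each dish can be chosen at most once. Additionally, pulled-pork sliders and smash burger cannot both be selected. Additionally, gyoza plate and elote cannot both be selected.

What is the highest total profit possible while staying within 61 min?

Best packing: chicken katsu + gyoza plate + pulled-pork sliders — 59 min, 373 total.
Nothing else feasible within 61 min beats 373.

373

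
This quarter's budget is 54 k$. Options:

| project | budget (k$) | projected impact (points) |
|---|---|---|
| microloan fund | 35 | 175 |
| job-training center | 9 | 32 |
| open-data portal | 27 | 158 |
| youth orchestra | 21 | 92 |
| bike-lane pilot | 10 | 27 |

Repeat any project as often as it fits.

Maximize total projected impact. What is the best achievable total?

316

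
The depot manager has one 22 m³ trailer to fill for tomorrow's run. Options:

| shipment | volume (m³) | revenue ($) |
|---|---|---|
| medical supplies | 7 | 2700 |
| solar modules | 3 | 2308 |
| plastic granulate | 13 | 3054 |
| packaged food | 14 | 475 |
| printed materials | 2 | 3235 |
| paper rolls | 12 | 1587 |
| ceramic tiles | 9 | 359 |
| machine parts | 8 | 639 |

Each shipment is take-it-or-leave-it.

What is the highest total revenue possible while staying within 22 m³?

8989

Density check — printed materials 1617.50, solar modules 769.33, medical supplies 385.71, plastic granulate 234.92 are the best per m³.
Taking the top-ratio shipments first gives medical supplies + solar modules + printed materials + machine parts for 8882 (20 m³).
The 11 m³ tied up in solar modules and machine parts is better spent on plastic granulate — total rises to 8989 (22 m³).
Nothing else within 22 m³ beats 8989.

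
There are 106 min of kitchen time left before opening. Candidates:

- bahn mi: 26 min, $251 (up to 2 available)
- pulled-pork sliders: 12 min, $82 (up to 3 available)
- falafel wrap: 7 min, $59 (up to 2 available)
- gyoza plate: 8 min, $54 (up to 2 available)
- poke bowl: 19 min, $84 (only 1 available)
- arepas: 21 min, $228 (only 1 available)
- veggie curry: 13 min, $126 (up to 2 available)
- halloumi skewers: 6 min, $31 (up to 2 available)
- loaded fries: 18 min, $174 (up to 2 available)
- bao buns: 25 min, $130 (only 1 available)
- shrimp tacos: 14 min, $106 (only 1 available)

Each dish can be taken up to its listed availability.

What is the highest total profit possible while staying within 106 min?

Greedy by ratio would take 2×falafel wrap + gyoza plate + arepas + 2×veggie curry + 2×loaded fries: 105 min used, total 1000.
Replace falafel wrap and gyoza plate and 2×loaded fries with 2×bahn mi: the trade gains 41 net, giving 1041 at 106 min.

1041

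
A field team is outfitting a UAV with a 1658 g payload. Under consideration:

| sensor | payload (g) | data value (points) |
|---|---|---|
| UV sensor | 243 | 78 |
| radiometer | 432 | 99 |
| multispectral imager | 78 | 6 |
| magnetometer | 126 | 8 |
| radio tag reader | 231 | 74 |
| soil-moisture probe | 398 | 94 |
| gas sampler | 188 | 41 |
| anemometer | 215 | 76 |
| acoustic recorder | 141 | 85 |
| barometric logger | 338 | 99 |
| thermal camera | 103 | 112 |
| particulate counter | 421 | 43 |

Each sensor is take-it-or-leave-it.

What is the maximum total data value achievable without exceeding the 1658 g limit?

A density-first pass picks UV sensor + multispectral imager + radio tag reader + gas sampler + anemometer + acoustic recorder + barometric logger + thermal camera — 571 at 1537 g.
Replace UV sensor and multispectral imager with radiometer: the trade gains 15 net, giving 586 at 1648 g.

586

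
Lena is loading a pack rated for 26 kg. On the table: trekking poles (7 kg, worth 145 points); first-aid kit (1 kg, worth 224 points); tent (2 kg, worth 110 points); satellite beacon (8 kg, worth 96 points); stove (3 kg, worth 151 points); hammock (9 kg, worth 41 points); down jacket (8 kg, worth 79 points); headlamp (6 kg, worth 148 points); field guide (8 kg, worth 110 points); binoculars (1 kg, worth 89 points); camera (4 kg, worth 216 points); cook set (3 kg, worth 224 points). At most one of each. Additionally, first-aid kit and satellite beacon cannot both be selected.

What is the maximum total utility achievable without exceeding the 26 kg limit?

1218

Density check — first-aid kit 224.00, binoculars 89.00, cook set 74.67, tent 55.00 are the best per kg.
Taking the top-ratio items first gives first-aid kit + tent + stove + headlamp + binoculars + camera + cook set for 1162 (20 kg).
Replace binoculars with trekking poles: the trade gains 56 net, giving 1218 at 26 kg.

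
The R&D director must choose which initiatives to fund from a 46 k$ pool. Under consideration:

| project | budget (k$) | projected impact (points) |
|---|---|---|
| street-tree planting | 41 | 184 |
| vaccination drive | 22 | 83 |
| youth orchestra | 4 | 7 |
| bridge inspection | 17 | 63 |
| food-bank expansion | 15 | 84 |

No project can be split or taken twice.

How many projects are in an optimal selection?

2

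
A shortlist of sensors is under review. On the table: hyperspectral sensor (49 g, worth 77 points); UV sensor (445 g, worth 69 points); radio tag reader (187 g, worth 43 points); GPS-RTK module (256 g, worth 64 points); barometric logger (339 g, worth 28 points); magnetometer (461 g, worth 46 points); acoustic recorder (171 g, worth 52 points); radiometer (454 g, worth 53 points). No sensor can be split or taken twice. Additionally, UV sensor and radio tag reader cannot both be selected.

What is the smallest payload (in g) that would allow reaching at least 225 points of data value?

663

Look for the lowest-payload combination reaching 225.
hyperspectral sensor + radio tag reader + GPS-RTK module + acoustic recorder reaches 236 using 663 g.
Below 663 g the best achievable stays under 225.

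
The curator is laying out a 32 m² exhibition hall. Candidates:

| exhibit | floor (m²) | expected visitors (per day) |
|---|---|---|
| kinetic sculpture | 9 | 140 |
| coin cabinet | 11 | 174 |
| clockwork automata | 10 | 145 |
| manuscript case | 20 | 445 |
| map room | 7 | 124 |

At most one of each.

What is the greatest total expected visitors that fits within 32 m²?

619

A density-first pass picks manuscript case + map room — 569 at 27 m².
Replace map room with coin cabinet: the trade gains 50 net, giving 619 at 31 m².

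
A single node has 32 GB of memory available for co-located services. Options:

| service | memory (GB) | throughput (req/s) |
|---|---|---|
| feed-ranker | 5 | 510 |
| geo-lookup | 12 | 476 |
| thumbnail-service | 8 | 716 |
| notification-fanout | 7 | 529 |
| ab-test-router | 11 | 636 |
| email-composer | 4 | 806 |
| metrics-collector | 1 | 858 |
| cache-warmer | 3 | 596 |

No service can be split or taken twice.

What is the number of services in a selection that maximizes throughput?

Optimal total is 4122.
For example feed-ranker + thumbnail-service + ab-test-router + email-composer + metrics-collector + cache-warmer achieves it, using 32 GB.
All optima have 6 services.

6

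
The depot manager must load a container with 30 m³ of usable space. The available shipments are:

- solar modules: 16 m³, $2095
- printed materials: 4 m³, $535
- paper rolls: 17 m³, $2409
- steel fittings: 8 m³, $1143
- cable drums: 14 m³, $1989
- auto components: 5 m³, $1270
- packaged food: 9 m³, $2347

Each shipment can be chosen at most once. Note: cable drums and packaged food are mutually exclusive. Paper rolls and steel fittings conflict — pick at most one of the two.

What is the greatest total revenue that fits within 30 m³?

5712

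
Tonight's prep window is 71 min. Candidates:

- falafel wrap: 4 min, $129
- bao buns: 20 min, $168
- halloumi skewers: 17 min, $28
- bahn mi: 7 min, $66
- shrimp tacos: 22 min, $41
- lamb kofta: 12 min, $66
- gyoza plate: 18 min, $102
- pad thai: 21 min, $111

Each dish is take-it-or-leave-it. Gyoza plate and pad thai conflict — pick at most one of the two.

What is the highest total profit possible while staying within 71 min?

540

The ratio heuristic lands on falafel wrap + bao buns + bahn mi + lamb kofta + gyoza plate (531) but leaves 10 min idle.
Replace gyoza plate with pad thai: the trade gains 9 net, giving 540 at 64 min.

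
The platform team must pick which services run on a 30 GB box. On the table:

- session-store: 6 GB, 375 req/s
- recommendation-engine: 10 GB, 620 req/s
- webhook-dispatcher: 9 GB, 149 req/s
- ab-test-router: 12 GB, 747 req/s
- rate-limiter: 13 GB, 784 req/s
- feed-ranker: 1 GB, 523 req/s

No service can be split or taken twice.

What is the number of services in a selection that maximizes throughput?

Best achievable throughput is 2302.
One optimal bundle: session-store + recommendation-engine + rate-limiter + feed-ranker (30 GB).
All optima have 4 services.

4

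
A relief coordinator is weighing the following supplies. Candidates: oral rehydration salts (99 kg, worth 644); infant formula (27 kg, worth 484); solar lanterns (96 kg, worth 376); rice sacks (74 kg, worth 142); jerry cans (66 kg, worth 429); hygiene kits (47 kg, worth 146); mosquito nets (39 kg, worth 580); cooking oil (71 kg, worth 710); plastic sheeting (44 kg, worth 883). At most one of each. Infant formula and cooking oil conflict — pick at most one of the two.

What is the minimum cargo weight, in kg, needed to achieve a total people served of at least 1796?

Look for the lowest-cargo combination reaching 1796.
Taking infant formula + mosquito nets + plastic sheeting gives 1947 (≥ 1796) for 110 kg.
Any bundle with less than 110 kg falls short of 1796.

110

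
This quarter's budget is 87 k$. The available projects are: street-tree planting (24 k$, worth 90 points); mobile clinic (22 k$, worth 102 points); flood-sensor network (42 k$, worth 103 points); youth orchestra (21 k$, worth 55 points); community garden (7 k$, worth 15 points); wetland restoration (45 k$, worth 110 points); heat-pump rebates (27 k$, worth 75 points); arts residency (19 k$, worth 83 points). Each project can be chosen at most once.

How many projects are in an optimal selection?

4

The maximum projected impact within 87 k$ is 330.
For example street-tree planting + mobile clinic + youth orchestra + arts residency achieves it, using 86 k$.
All optima have 4 projects.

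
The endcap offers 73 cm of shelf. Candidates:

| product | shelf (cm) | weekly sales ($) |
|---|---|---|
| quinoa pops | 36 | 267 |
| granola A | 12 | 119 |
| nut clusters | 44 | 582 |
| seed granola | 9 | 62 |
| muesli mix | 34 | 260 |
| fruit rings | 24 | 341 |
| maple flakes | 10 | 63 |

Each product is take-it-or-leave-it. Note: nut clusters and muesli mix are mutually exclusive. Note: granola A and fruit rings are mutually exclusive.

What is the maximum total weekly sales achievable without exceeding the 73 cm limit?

923

Density check — fruit rings 14.21, nut clusters 13.23, granola A 9.92, muesli mix 7.65 are the best per cm.
Taking nut clusters + fruit rings: 68 cm used, 923 in weekly sales.
Runner-up granola A + nut clusters + maple flakes tops out at 764.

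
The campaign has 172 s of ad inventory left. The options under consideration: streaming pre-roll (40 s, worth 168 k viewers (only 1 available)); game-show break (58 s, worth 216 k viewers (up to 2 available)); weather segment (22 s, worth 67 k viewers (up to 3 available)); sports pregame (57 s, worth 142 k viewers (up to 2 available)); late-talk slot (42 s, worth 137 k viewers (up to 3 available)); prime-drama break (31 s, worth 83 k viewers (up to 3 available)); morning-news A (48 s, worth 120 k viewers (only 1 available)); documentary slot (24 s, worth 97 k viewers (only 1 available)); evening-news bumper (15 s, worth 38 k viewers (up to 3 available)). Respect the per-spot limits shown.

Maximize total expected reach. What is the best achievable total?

638

Density check — streaming pre-roll 4.20, documentary slot 4.04, game-show break 3.72, late-talk slot 3.26 are the best per s.
Filling by ratio: streaming pre-roll + game-show break + late-talk slot + documentary slot for 618, with 8 s left unused.
Replace late-talk slot and documentary slot with game-show break + evening-news bumper: the trade gains 20 net, giving 638 at 171 s.
The spare 1 s is too small for any remaining spot, and no exchange beats 638.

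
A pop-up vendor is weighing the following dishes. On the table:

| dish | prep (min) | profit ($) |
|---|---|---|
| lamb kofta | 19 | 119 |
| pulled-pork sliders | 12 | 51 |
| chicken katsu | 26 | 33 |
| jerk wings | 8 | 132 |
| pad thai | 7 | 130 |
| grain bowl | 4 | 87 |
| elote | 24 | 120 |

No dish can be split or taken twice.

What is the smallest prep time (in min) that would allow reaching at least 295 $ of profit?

Minimise min subject to total profit ≥ 295.
jerk wings + pad thai + grain bowl reaches 349 using 19 min.
Any bundle with less than 19 min falls short of 295.

19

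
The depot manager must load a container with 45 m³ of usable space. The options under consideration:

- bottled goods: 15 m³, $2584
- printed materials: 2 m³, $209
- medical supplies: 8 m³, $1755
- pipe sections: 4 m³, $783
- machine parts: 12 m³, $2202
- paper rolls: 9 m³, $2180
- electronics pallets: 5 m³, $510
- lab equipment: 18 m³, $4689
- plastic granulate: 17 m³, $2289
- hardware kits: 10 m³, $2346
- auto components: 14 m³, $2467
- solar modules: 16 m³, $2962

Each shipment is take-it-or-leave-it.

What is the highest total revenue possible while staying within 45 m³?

10970

Density check — lab equipment 260.50, paper rolls 242.22, hardware kits 234.60, medical supplies 219.38 are the best per m³.
Best packing: medical supplies + paper rolls + lab equipment + hardware kits — 45 m³, 10970 total.
Runner-up printed materials + pipe sections + paper rolls + lab equipment + hardware kits tops out at 10207.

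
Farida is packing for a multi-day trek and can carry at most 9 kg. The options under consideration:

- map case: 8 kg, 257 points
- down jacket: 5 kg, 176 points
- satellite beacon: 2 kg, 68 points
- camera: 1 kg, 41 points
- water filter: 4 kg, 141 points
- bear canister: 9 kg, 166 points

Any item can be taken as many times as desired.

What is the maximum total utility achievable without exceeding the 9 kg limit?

Taking 9×camera: 9 kg used, 369 in utility.
Nothing else within 9 kg beats 369.

369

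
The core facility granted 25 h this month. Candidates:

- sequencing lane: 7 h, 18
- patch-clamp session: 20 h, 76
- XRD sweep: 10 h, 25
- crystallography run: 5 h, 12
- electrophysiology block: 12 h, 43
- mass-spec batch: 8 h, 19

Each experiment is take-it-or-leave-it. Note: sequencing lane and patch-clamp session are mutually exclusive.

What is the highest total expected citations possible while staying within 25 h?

88

Patch-clamp session + crystallography run uses 25 of the 25 h and totals 88.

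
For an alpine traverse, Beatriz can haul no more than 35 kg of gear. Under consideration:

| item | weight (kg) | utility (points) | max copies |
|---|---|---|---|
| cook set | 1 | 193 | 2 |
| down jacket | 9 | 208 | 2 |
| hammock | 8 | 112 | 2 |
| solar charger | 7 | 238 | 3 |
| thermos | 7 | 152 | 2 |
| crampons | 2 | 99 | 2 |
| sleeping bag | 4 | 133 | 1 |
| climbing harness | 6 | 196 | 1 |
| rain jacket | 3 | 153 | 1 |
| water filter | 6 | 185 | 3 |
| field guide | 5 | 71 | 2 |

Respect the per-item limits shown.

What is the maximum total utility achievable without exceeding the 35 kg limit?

1594

Density check — cook set 193.00, rain jacket 51.00, crampons 49.50, solar charger 34.00 are the best per kg.
A density-first pass picks 2×cook set + 3×solar charger + 2×crampons + sleeping bag + rain jacket — 1584 at 34 kg.
Dropping solar charger and sleeping bag frees 11 kg; slotting in climbing harness + water filter (12 kg) lifts the total to 1594 at 35 kg.
No other feasible combination exceeds 1594.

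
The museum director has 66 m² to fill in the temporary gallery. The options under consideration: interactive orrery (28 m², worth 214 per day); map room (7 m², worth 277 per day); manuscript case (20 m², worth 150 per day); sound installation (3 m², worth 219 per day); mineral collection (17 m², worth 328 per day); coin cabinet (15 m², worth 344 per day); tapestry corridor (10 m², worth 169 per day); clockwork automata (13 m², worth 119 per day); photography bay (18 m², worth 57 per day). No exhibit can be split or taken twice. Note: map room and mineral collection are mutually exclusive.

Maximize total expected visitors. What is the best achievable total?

Best packing: interactive orrery + map room + sound installation + coin cabinet + tapestry corridor — 63 m², 1223 total.
An exhaustive check of the 512 subsets confirms 1223.

1223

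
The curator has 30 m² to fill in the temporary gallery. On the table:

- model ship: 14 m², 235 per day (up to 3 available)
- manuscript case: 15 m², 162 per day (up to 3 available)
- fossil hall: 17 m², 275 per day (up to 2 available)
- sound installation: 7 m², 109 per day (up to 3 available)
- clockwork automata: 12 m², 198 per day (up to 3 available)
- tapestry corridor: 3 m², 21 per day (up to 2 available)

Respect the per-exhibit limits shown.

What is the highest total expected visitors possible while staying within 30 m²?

473

Greedy by ratio would take 2×model ship: 28 m² used, total 470.
Dropping 2×model ship frees 28 m²; slotting in fossil hall + clockwork automata (29 m²) lifts the total to 473 at 29 m².
That's the maximum — no swap from here does better than 473.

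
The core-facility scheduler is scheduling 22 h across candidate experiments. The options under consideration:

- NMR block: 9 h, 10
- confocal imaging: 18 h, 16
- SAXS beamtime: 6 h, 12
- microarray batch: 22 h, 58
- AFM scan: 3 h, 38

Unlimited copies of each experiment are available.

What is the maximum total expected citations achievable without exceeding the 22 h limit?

By expected citations per h: AFM scan 12.67, microarray batch 2.64, SAXS beamtime 2.00, NMR block 1.11 lead.
The ratio ordering already packs tightly: 7×AFM scan, 21 h, 266.
Every other selection either busts 22 h or fails to beat 266.

266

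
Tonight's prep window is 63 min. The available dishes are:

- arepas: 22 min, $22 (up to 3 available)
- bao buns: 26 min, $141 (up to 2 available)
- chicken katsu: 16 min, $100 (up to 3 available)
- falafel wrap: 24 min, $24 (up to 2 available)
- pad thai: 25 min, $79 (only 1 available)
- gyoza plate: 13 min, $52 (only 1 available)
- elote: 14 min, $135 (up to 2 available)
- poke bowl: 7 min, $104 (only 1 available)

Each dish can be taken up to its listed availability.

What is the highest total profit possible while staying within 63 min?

515

Greedy by ratio would take chicken katsu + 2×elote + poke bowl: 51 min used, total 474.
The 16 min tied up in chicken katsu is better spent on bao buns — total rises to 515 (61 min).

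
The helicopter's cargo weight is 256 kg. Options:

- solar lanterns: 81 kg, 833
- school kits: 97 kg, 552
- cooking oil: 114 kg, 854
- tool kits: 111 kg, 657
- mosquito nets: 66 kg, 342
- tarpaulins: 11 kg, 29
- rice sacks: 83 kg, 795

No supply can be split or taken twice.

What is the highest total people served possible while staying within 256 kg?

Taking solar lanterns + mosquito nets + tarpaulins + rice sacks: 241 kg used, 1999 in people served.
Next best is solar lanterns + mosquito nets + rice sacks at 1970 (230 kg) — short by 29.

1999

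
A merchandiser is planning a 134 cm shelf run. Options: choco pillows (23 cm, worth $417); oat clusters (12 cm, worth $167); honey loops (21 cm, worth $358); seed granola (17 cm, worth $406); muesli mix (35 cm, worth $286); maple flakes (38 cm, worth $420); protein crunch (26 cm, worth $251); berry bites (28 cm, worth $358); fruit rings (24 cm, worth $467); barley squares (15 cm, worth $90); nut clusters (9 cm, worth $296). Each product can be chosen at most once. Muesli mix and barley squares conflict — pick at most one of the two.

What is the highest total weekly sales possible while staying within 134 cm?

Density check — nut clusters 32.89, seed granola 23.88, fruit rings 19.46, choco pillows 18.13 are the best per cm.
Taking choco pillows + oat clusters + honey loops + seed granola + berry bites + fruit rings + nut clusters: 134 cm used, 2469 in weekly sales.
Every other selection either busts 134 cm or breaks a pairing rule or fails to beat 2469.

2469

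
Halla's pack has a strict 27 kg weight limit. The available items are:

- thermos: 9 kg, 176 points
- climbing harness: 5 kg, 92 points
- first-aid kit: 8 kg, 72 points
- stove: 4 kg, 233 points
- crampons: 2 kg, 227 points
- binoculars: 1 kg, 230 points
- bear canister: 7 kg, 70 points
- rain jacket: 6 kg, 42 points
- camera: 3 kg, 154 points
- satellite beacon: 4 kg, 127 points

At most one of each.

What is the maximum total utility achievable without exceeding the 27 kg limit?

1147

Taking thermos + stove + crampons + binoculars + camera + satellite beacon: 23 kg used, 1147 in utility.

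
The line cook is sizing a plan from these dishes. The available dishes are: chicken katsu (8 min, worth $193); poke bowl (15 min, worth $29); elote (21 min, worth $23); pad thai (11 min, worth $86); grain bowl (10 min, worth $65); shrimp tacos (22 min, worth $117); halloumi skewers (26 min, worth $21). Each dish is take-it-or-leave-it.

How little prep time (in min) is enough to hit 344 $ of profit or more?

29

Minimise min subject to total profit ≥ 344.
Taking chicken katsu + pad thai + grain bowl gives 344 (≥ 344) for 29 min.
No combination under 29 min hits 344.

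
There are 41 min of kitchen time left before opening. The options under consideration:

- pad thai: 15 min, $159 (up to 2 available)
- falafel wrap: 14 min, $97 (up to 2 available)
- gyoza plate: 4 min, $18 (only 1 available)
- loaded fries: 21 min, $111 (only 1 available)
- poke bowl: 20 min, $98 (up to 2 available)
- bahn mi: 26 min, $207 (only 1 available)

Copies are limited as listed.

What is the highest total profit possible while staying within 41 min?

366

Filling by ratio: 2×pad thai + gyoza plate for 336, with 7 min left unused.
Dropping pad thai and gyoza plate frees 19 min; slotting in bahn mi (26 min) lifts the total to 366 at 41 min.
Every other selection either busts 41 min or exceeds an availability limit or fails to beat 366.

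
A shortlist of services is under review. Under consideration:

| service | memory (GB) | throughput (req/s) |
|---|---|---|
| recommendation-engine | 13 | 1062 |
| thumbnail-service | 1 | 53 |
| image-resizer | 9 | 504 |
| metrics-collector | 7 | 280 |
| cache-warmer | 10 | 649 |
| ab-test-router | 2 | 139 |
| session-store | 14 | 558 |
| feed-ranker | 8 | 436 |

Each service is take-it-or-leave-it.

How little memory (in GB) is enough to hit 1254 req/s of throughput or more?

16

Need the lightest bundle worth ≥ 1254.
Taking recommendation-engine + thumbnail-service + ab-test-router gives 1254 (≥ 1254) for 16 GB.
Below 16 GB the best achievable stays under 1254.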